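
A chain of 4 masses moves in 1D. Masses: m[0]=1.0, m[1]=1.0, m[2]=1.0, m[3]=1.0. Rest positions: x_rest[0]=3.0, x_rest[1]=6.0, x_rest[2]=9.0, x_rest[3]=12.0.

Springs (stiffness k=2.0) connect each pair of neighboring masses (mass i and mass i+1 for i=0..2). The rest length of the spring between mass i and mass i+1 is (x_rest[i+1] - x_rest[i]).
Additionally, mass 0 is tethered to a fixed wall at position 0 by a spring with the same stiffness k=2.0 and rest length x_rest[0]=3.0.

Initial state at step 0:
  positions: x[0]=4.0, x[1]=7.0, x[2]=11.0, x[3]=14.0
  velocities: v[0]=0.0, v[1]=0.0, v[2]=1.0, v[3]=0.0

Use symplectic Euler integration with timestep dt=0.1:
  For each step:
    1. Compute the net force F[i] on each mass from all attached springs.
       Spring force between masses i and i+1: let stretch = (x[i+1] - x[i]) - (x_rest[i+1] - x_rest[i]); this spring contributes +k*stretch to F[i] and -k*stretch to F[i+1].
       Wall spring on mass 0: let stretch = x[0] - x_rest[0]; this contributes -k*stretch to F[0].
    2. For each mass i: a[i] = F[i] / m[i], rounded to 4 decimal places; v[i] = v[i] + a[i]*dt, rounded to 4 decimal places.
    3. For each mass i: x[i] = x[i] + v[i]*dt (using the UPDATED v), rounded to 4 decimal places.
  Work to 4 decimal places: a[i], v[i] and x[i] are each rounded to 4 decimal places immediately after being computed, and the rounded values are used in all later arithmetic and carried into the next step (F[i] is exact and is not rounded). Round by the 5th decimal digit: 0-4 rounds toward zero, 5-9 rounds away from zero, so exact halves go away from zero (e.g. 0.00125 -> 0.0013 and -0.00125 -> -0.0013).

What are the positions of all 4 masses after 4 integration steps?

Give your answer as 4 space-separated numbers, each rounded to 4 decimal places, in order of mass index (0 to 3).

Answer: 3.8177 7.1959 11.1789 14.0135

Derivation:
Step 0: x=[4.0000 7.0000 11.0000 14.0000] v=[0.0000 0.0000 1.0000 0.0000]
Step 1: x=[3.9800 7.0200 11.0800 14.0000] v=[-0.2000 0.2000 0.8000 0.0000]
Step 2: x=[3.9412 7.0604 11.1372 14.0016] v=[-0.3880 0.4040 0.5720 0.0160]
Step 3: x=[3.8860 7.1200 11.1702 14.0059] v=[-0.5524 0.5955 0.3295 0.0431]
Step 4: x=[3.8177 7.1959 11.1789 14.0135] v=[-0.6828 0.7587 0.0866 0.0760]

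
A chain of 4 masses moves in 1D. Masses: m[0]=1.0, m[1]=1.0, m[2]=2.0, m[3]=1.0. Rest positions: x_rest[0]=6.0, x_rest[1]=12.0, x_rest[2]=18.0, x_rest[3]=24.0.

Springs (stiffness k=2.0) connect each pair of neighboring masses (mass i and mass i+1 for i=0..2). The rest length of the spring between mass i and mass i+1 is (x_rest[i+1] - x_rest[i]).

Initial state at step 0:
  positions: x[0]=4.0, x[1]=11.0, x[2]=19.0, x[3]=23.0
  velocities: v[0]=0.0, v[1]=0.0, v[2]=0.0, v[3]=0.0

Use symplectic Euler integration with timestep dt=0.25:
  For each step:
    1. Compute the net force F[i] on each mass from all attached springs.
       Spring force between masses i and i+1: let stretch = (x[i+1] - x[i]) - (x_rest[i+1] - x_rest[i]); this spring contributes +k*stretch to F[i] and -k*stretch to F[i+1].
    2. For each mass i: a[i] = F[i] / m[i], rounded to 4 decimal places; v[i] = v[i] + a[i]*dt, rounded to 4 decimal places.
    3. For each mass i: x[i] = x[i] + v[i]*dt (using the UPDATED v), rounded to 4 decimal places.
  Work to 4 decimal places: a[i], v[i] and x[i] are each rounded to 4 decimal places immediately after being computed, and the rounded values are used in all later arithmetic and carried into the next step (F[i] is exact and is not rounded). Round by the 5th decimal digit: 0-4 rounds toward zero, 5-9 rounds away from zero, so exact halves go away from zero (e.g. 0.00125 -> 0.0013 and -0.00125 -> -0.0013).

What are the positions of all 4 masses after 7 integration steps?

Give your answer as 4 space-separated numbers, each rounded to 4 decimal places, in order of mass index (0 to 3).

Step 0: x=[4.0000 11.0000 19.0000 23.0000] v=[0.0000 0.0000 0.0000 0.0000]
Step 1: x=[4.1250 11.1250 18.7500 23.2500] v=[0.5000 0.5000 -1.0000 1.0000]
Step 2: x=[4.3750 11.3281 18.3047 23.6875] v=[1.0000 0.8125 -1.7813 1.7500]
Step 3: x=[4.7442 11.5342 17.7598 24.2022] v=[1.4766 0.8243 -2.1798 2.0586]
Step 4: x=[5.2121 11.6697 17.2284 24.6616] v=[1.8716 0.5421 -2.1256 1.8374]
Step 5: x=[5.7372 11.6929 16.8142 24.9418] v=[2.1004 0.0927 -1.6570 1.1208]
Step 6: x=[6.2568 11.6118 16.5879 24.9561] v=[2.0783 -0.3245 -0.9054 0.0570]
Step 7: x=[6.6958 11.4833 16.5736 24.6743] v=[1.7558 -0.5140 -0.0574 -1.1271]

Answer: 6.6958 11.4833 16.5736 24.6743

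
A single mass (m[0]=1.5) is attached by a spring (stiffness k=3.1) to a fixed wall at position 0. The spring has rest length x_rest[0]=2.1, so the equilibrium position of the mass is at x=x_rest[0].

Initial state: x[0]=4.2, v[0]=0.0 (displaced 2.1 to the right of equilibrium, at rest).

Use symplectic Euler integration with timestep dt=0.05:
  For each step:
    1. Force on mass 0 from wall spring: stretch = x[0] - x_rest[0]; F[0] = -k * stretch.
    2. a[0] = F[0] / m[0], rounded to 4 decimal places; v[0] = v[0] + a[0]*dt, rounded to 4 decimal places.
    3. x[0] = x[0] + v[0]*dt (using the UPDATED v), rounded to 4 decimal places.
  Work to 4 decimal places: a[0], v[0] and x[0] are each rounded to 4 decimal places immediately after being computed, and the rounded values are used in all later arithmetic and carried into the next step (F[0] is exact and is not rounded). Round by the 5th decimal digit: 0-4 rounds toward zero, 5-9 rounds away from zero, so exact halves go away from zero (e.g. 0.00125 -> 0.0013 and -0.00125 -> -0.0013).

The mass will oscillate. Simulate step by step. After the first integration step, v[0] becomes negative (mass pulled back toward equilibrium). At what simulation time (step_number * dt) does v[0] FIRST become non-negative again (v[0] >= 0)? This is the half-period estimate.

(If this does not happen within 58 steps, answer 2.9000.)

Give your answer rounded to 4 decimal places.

Answer: 2.2000

Derivation:
Step 0: x=[4.2000] v=[0.0000]
Step 1: x=[4.1892] v=[-0.2170]
Step 2: x=[4.1676] v=[-0.4329]
Step 3: x=[4.1353] v=[-0.6466]
Step 4: x=[4.0925] v=[-0.8569]
Step 5: x=[4.0394] v=[-1.0628]
Step 6: x=[3.9762] v=[-1.2632]
Step 7: x=[3.9033] v=[-1.4571]
Step 8: x=[3.8211] v=[-1.6434]
Step 9: x=[3.7300] v=[-1.8212]
Step 10: x=[3.6305] v=[-1.9896]
Step 11: x=[3.5231] v=[-2.1478]
Step 12: x=[3.4084] v=[-2.2949]
Step 13: x=[3.2869] v=[-2.4301]
Step 14: x=[3.1593] v=[-2.5527]
Step 15: x=[3.0262] v=[-2.6622]
Step 16: x=[2.8883] v=[-2.7579]
Step 17: x=[2.7463] v=[-2.8394]
Step 18: x=[2.6010] v=[-2.9062]
Step 19: x=[2.4531] v=[-2.9580]
Step 20: x=[2.3034] v=[-2.9945]
Step 21: x=[2.1526] v=[-3.0155]
Step 22: x=[2.0016] v=[-3.0209]
Step 23: x=[1.8511] v=[-3.0107]
Step 24: x=[1.7019] v=[-2.9850]
Step 25: x=[1.5547] v=[-2.9439]
Step 26: x=[1.4103] v=[-2.8876]
Step 27: x=[1.2695] v=[-2.8163]
Step 28: x=[1.1330] v=[-2.7305]
Step 29: x=[1.0015] v=[-2.6306]
Step 30: x=[0.8756] v=[-2.5171]
Step 31: x=[0.7561] v=[-2.3906]
Step 32: x=[0.6435] v=[-2.2517]
Step 33: x=[0.5384] v=[-2.1012]
Step 34: x=[0.4414] v=[-1.9398]
Step 35: x=[0.3530] v=[-1.7684]
Step 36: x=[0.2736] v=[-1.5879]
Step 37: x=[0.2036] v=[-1.3992]
Step 38: x=[0.1434] v=[-1.2032]
Step 39: x=[0.0934] v=[-1.0010]
Step 40: x=[0.0537] v=[-0.7937]
Step 41: x=[0.0246] v=[-0.5823]
Step 42: x=[0.0062] v=[-0.3678]
Step 43: x=[-0.0014] v=[-0.1514]
Step 44: x=[0.0019] v=[0.0657]
First v>=0 after going negative at step 44, time=2.2000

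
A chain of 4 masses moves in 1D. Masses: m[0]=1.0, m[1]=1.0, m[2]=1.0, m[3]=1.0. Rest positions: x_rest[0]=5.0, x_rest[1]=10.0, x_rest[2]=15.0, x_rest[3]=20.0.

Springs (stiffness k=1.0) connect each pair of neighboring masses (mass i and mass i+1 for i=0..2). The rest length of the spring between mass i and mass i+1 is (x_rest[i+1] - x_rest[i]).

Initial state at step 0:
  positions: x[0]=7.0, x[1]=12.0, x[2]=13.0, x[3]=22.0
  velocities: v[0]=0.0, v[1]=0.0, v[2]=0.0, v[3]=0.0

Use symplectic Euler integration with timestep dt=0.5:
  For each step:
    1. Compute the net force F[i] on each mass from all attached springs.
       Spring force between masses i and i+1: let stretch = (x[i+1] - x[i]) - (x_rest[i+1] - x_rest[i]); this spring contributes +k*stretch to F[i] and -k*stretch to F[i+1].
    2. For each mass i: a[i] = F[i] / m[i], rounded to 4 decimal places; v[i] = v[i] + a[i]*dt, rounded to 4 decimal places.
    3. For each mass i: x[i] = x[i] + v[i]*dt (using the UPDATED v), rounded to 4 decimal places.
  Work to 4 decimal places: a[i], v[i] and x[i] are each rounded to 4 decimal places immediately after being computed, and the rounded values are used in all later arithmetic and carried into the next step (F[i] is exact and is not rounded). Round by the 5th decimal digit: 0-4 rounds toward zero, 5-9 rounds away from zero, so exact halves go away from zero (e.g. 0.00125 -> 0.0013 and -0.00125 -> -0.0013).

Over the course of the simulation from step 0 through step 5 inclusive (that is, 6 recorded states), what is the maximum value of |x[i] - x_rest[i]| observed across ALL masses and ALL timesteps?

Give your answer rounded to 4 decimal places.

Step 0: x=[7.0000 12.0000 13.0000 22.0000] v=[0.0000 0.0000 0.0000 0.0000]
Step 1: x=[7.0000 11.0000 15.0000 21.0000] v=[0.0000 -2.0000 4.0000 -2.0000]
Step 2: x=[6.7500 10.0000 17.5000 19.7500] v=[-0.5000 -2.0000 5.0000 -2.5000]
Step 3: x=[6.0625 10.0625 18.6875 19.1875] v=[-1.3750 0.1250 2.3750 -1.1250]
Step 4: x=[5.1250 11.2813 17.8438 19.7500] v=[-1.8750 2.4375 -1.6875 1.1250]
Step 5: x=[4.4766 12.6016 15.8360 21.0860] v=[-1.2969 2.6406 -4.0157 2.6719]
Max displacement = 3.6875

Answer: 3.6875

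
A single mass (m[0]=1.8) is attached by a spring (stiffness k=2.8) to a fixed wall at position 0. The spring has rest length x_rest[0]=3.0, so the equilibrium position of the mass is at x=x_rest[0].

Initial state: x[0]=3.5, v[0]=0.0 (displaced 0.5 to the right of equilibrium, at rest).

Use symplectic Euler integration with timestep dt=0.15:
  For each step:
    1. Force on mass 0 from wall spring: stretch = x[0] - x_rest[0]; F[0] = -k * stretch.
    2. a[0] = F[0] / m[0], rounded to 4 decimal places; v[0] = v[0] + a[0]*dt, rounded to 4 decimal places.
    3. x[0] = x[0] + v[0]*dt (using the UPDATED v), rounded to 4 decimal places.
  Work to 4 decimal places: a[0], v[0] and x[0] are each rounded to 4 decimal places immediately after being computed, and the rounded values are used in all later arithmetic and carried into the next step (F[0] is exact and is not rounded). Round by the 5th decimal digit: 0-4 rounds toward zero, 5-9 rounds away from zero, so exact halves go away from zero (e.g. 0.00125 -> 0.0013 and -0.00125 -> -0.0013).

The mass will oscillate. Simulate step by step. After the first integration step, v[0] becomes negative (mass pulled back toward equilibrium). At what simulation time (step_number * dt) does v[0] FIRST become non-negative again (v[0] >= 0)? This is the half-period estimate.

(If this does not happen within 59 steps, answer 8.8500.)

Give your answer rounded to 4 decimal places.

Answer: 2.5500

Derivation:
Step 0: x=[3.5000] v=[0.0000]
Step 1: x=[3.4825] v=[-0.1167]
Step 2: x=[3.4481] v=[-0.2293]
Step 3: x=[3.3980] v=[-0.3339]
Step 4: x=[3.3340] v=[-0.4268]
Step 5: x=[3.2583] v=[-0.5047]
Step 6: x=[3.1736] v=[-0.5650]
Step 7: x=[3.0828] v=[-0.6055]
Step 8: x=[2.9891] v=[-0.6248]
Step 9: x=[2.8958] v=[-0.6223]
Step 10: x=[2.8061] v=[-0.5980]
Step 11: x=[2.7232] v=[-0.5528]
Step 12: x=[2.6500] v=[-0.4882]
Step 13: x=[2.5890] v=[-0.4065]
Step 14: x=[2.5424] v=[-0.3106]
Step 15: x=[2.5118] v=[-0.2038]
Step 16: x=[2.4983] v=[-0.0899]
Step 17: x=[2.5024] v=[0.0272]
First v>=0 after going negative at step 17, time=2.5500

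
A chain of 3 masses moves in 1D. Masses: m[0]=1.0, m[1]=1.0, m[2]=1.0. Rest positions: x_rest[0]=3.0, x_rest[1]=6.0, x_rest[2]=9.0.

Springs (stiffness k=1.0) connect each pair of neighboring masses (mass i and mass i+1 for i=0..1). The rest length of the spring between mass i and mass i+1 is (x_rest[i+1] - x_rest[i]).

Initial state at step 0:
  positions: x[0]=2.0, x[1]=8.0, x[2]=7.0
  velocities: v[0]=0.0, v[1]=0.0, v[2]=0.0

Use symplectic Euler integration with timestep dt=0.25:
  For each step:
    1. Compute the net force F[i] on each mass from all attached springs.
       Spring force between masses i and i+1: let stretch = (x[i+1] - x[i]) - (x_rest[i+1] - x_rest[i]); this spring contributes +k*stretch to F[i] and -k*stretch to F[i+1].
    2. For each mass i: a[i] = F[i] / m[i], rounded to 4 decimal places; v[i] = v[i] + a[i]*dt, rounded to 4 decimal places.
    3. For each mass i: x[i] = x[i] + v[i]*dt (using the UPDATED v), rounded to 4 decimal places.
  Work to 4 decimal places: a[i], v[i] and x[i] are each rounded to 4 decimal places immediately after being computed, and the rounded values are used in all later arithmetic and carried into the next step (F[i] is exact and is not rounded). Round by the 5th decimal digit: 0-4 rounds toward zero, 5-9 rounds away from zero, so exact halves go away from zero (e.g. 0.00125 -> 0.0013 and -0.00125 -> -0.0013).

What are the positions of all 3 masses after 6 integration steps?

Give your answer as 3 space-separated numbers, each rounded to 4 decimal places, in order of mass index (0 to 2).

Step 0: x=[2.0000 8.0000 7.0000] v=[0.0000 0.0000 0.0000]
Step 1: x=[2.1875 7.5625 7.2500] v=[0.7500 -1.7500 1.0000]
Step 2: x=[2.5235 6.7695 7.7070] v=[1.3438 -3.1719 1.8281]
Step 3: x=[2.9373 5.7698 8.2929] v=[1.6553 -3.9990 2.3437]
Step 4: x=[3.3407 4.7507 8.9086] v=[1.6134 -4.0764 2.4629]
Step 5: x=[3.6447 3.9034 9.4520] v=[1.2159 -3.3894 2.1734]
Step 6: x=[3.7774 3.3867 9.8361] v=[0.5306 -2.0669 1.5363]

Answer: 3.7774 3.3867 9.8361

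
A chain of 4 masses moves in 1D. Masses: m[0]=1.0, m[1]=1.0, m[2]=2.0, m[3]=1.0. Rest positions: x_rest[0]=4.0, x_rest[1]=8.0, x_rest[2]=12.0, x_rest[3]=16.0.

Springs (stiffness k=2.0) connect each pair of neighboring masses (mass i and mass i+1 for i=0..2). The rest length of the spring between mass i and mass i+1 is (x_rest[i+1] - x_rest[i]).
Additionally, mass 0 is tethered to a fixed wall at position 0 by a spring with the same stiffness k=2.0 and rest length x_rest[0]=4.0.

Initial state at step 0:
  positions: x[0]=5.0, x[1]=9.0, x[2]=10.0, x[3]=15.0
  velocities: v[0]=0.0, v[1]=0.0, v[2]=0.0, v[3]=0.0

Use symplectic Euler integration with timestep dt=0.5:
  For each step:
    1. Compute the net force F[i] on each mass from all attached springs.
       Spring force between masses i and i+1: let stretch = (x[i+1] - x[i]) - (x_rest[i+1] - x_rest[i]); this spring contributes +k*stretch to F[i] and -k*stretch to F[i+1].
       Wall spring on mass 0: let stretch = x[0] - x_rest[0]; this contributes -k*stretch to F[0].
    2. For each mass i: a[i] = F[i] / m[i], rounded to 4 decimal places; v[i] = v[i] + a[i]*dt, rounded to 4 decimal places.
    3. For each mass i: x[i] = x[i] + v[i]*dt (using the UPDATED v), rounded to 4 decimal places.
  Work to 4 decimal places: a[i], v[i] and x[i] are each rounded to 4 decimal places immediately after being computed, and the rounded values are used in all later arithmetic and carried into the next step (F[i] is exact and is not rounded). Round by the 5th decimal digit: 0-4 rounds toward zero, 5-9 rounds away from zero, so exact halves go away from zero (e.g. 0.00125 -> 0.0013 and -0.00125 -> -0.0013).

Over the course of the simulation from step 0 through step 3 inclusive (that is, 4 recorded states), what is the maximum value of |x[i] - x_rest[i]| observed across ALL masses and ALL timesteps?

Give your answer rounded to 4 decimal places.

Step 0: x=[5.0000 9.0000 10.0000 15.0000] v=[0.0000 0.0000 0.0000 0.0000]
Step 1: x=[4.5000 7.5000 11.0000 14.5000] v=[-1.0000 -3.0000 2.0000 -1.0000]
Step 2: x=[3.2500 6.2500 12.0000 14.2500] v=[-2.5000 -2.5000 2.0000 -0.5000]
Step 3: x=[1.8750 6.3750 12.1250 14.8750] v=[-2.7500 0.2500 0.2500 1.2500]
Max displacement = 2.1250

Answer: 2.1250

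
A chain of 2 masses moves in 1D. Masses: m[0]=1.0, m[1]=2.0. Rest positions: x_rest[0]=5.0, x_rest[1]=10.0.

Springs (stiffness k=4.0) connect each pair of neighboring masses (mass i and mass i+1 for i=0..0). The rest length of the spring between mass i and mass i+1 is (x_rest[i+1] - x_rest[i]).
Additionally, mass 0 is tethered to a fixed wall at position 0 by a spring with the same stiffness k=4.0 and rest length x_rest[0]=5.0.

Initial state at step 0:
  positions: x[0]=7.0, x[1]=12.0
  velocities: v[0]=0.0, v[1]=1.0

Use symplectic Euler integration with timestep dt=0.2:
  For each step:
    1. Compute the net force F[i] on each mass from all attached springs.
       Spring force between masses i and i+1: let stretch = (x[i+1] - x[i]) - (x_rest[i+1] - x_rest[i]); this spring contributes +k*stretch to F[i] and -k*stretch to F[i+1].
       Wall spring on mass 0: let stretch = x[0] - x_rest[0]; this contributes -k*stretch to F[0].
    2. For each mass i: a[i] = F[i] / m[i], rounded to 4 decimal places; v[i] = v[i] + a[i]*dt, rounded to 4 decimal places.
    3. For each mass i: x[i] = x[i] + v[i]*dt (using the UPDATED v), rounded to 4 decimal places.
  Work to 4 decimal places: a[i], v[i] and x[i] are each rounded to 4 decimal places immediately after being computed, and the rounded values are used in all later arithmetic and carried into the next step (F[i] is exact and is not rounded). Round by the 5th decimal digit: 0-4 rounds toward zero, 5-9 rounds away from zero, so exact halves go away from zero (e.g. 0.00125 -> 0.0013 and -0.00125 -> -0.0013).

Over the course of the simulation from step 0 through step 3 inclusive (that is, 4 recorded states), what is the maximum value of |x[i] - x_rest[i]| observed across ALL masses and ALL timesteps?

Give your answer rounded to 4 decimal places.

Answer: 2.4221

Derivation:
Step 0: x=[7.0000 12.0000] v=[0.0000 1.0000]
Step 1: x=[6.6800 12.2000] v=[-1.6000 1.0000]
Step 2: x=[6.1744 12.3584] v=[-2.5280 0.7920]
Step 3: x=[5.6703 12.4221] v=[-2.5203 0.3184]
Max displacement = 2.4221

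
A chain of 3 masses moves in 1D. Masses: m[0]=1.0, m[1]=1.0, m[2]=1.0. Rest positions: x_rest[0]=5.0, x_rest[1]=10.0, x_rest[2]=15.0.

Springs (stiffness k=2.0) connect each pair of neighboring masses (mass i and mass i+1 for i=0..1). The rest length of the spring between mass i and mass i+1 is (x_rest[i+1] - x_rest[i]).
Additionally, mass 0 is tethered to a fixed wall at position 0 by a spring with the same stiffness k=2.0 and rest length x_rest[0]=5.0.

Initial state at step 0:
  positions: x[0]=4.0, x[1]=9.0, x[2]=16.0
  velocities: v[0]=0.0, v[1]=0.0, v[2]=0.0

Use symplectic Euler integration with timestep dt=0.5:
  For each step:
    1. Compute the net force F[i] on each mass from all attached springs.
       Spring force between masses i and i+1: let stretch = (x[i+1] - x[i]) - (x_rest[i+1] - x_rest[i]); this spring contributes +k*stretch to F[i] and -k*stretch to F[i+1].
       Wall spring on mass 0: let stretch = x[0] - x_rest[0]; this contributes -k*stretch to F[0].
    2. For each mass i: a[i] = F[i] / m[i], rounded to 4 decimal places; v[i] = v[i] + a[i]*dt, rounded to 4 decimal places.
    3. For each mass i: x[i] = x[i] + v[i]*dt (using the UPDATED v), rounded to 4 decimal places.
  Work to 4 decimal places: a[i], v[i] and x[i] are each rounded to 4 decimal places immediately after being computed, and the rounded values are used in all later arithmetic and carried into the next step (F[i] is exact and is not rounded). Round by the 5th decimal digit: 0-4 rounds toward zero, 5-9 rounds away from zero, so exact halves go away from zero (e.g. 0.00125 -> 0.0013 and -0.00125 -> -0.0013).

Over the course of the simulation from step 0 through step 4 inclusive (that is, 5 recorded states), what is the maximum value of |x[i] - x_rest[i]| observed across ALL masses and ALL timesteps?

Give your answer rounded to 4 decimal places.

Step 0: x=[4.0000 9.0000 16.0000] v=[0.0000 0.0000 0.0000]
Step 1: x=[4.5000 10.0000 15.0000] v=[1.0000 2.0000 -2.0000]
Step 2: x=[5.5000 10.7500 14.0000] v=[2.0000 1.5000 -2.0000]
Step 3: x=[6.3750 10.5000 13.8750] v=[1.7500 -0.5000 -0.2500]
Step 4: x=[6.1250 9.8750 14.5625] v=[-0.5000 -1.2500 1.3750]
Max displacement = 1.3750

Answer: 1.3750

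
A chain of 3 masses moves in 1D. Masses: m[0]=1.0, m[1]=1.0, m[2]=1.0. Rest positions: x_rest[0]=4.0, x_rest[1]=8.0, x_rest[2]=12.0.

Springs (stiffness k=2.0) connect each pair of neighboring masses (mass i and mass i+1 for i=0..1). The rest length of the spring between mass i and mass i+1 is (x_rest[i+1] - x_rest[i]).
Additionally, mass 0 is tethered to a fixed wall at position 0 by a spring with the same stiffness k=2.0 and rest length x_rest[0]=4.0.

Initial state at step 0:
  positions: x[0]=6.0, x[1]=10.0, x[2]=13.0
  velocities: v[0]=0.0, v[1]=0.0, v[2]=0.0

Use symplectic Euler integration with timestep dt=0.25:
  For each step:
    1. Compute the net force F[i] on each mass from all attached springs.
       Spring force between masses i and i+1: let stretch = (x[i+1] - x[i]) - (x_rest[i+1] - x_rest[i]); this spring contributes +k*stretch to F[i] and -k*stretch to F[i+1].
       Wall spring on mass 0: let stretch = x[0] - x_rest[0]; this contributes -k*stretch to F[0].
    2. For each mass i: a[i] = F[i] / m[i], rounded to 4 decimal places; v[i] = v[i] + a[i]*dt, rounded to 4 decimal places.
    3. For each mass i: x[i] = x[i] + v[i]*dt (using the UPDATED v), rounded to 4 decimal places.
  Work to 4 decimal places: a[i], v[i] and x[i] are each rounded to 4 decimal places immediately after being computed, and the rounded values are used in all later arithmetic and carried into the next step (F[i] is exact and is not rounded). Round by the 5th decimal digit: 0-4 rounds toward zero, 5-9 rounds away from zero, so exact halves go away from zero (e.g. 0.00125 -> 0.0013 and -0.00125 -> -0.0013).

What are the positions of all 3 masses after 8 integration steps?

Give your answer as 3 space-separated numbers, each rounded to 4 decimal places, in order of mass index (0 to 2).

Answer: 3.2761 7.9149 13.1963

Derivation:
Step 0: x=[6.0000 10.0000 13.0000] v=[0.0000 0.0000 0.0000]
Step 1: x=[5.7500 9.8750 13.1250] v=[-1.0000 -0.5000 0.5000]
Step 2: x=[5.2969 9.6406 13.3438] v=[-1.8125 -0.9375 0.8750]
Step 3: x=[4.7246 9.3262 13.5997] v=[-2.2891 -1.2578 1.0234]
Step 4: x=[4.1370 8.9707 13.8214] v=[-2.3506 -1.4219 0.8867]
Step 5: x=[3.6364 8.6174 13.9368] v=[-2.0023 -1.4134 0.4614]
Step 6: x=[3.3039 8.3064 13.8872] v=[-1.3300 -1.2442 -0.1983]
Step 7: x=[3.1837 8.0676 13.6400] v=[-0.4807 -0.9551 -0.9887]
Step 8: x=[3.2761 7.9149 13.1963] v=[0.3694 -0.6109 -1.7749]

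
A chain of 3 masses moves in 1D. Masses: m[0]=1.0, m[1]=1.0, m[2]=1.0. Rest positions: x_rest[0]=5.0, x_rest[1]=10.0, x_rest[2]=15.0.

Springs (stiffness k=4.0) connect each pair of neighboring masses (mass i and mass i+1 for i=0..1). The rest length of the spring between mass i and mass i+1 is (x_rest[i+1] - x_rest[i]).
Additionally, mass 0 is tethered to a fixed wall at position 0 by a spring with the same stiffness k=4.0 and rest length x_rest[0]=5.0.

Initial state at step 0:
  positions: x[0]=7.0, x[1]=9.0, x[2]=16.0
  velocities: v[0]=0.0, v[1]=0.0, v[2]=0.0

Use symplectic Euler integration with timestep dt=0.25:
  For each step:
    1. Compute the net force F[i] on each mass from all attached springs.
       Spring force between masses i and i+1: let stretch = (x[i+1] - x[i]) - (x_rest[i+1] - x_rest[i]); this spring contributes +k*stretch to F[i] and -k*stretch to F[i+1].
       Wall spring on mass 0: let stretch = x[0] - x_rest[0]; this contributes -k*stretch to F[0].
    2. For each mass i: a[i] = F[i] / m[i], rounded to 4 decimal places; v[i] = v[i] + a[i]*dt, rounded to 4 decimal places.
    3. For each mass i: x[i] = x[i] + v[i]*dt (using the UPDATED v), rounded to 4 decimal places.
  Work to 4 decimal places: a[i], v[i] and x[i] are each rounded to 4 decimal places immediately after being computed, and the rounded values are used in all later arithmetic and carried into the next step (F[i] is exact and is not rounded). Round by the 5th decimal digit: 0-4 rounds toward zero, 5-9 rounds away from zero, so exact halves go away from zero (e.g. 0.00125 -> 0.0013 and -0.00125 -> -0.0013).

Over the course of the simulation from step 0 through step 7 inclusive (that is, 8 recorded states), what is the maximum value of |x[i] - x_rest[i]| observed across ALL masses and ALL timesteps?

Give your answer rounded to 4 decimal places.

Answer: 2.0625

Derivation:
Step 0: x=[7.0000 9.0000 16.0000] v=[0.0000 0.0000 0.0000]
Step 1: x=[5.7500 10.2500 15.5000] v=[-5.0000 5.0000 -2.0000]
Step 2: x=[4.1875 11.6875 14.9375] v=[-6.2500 5.7500 -2.2500]
Step 3: x=[3.4531 12.0625 14.8125] v=[-2.9375 1.5000 -0.5000]
Step 4: x=[4.0078 10.9727 15.2500] v=[2.2188 -4.3594 1.7500]
Step 5: x=[5.3018 9.2110 15.8682] v=[5.1759 -7.0470 2.4727]
Step 6: x=[6.2476 8.1363 16.0721] v=[3.7833 -4.2990 0.8155]
Step 7: x=[6.1037 8.5733 15.5420] v=[-0.5756 1.7481 -2.1203]
Max displacement = 2.0625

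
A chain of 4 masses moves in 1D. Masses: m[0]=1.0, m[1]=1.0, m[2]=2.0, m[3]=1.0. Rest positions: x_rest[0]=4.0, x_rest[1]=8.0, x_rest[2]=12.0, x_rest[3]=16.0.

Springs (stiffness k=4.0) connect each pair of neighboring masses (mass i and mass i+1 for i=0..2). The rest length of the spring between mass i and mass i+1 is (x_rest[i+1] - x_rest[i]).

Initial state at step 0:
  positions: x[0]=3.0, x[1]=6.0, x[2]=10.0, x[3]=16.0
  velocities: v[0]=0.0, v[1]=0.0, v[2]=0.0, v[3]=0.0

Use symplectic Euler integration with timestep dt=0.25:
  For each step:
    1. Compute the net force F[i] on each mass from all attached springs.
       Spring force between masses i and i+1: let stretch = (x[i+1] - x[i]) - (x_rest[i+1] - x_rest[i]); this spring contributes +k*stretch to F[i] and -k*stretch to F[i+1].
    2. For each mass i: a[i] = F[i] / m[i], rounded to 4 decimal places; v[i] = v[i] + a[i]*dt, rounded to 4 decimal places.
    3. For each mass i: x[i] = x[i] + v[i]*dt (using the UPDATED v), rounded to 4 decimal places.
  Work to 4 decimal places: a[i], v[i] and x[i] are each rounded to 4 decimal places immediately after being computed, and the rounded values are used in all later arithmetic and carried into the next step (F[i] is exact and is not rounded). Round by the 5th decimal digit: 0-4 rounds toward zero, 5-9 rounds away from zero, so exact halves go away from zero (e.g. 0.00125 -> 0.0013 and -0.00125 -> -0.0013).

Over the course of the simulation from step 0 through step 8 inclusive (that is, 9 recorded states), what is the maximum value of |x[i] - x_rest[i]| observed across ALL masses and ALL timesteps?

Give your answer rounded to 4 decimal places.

Step 0: x=[3.0000 6.0000 10.0000 16.0000] v=[0.0000 0.0000 0.0000 0.0000]
Step 1: x=[2.7500 6.2500 10.2500 15.5000] v=[-1.0000 1.0000 1.0000 -2.0000]
Step 2: x=[2.3750 6.6250 10.6563 14.6875] v=[-1.5000 1.5000 1.6250 -3.2500]
Step 3: x=[2.0625 6.9453 11.0626 13.8672] v=[-1.2500 1.2813 1.6250 -3.2812]
Step 4: x=[1.9707 7.0743 11.3048 13.3458] v=[-0.3672 0.5158 0.9687 -2.0858]
Step 5: x=[2.1548 6.9850 11.2733 13.3141] v=[0.7364 -0.3573 -0.1261 -0.1268]
Step 6: x=[2.5465 6.7602 10.9608 13.7722] v=[1.5666 -0.8992 -1.2499 1.8324]
Step 7: x=[2.9916 6.5321 10.4747 14.5275] v=[1.7803 -0.9123 -1.9445 3.0210]
Step 8: x=[3.3218 6.4046 10.0024 15.2696] v=[1.3208 -0.5102 -1.8894 2.9682]
Max displacement = 2.6859

Answer: 2.6859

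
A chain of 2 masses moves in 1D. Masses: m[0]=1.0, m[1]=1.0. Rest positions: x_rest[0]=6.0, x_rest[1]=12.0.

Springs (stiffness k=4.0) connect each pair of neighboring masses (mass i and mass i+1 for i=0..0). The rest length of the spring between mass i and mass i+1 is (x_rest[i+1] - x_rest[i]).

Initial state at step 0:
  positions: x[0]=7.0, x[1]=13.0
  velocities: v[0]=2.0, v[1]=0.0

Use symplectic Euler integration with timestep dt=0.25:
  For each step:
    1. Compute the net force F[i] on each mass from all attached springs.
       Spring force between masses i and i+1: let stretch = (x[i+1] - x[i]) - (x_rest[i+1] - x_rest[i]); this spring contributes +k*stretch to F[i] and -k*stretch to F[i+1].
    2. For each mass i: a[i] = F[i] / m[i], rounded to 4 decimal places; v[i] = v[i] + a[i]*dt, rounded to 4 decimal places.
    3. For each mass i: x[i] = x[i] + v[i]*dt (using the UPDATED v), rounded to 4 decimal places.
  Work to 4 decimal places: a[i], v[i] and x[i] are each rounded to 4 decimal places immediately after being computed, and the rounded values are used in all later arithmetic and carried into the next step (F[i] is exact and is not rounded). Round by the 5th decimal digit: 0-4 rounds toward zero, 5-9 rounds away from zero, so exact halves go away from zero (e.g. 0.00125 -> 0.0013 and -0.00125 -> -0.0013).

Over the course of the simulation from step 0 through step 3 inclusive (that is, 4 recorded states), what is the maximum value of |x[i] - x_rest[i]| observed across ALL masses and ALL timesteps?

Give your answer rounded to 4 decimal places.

Answer: 2.0625

Derivation:
Step 0: x=[7.0000 13.0000] v=[2.0000 0.0000]
Step 1: x=[7.5000 13.0000] v=[2.0000 0.0000]
Step 2: x=[7.8750 13.1250] v=[1.5000 0.5000]
Step 3: x=[8.0625 13.4375] v=[0.7500 1.2500]
Max displacement = 2.0625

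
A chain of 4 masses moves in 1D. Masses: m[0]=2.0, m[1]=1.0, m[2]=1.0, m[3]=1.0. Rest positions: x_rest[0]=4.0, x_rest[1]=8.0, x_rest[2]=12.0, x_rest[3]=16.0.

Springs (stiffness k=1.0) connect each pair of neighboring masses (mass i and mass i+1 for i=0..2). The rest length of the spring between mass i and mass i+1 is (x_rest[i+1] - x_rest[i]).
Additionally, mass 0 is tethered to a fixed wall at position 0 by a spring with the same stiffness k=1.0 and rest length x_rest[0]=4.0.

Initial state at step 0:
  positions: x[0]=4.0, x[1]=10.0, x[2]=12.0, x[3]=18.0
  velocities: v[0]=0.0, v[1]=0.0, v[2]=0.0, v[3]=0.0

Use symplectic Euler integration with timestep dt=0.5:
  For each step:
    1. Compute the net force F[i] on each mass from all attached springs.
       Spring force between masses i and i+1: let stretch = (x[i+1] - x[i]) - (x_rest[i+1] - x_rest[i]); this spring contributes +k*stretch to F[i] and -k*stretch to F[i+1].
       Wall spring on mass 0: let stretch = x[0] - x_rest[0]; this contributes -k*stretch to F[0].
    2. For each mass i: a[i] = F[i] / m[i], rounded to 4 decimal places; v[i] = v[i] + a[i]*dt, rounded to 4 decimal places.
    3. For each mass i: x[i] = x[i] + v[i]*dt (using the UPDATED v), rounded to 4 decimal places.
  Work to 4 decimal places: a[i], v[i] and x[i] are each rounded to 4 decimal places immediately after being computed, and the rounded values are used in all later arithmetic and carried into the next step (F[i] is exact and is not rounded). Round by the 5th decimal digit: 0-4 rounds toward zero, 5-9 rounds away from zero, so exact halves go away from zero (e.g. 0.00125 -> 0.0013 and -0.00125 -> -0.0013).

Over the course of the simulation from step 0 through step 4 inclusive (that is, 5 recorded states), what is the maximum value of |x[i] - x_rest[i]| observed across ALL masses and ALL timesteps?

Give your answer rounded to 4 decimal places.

Step 0: x=[4.0000 10.0000 12.0000 18.0000] v=[0.0000 0.0000 0.0000 0.0000]
Step 1: x=[4.2500 9.0000 13.0000 17.5000] v=[0.5000 -2.0000 2.0000 -1.0000]
Step 2: x=[4.5625 7.8125 14.1250 16.8750] v=[0.6250 -2.3750 2.2500 -1.2500]
Step 3: x=[4.7110 7.3906 14.3594 16.5625] v=[0.2969 -0.8438 0.4688 -0.6250]
Step 4: x=[4.6055 8.0410 13.4024 16.6993] v=[-0.2110 1.3008 -1.9141 0.2735]
Max displacement = 2.3594

Answer: 2.3594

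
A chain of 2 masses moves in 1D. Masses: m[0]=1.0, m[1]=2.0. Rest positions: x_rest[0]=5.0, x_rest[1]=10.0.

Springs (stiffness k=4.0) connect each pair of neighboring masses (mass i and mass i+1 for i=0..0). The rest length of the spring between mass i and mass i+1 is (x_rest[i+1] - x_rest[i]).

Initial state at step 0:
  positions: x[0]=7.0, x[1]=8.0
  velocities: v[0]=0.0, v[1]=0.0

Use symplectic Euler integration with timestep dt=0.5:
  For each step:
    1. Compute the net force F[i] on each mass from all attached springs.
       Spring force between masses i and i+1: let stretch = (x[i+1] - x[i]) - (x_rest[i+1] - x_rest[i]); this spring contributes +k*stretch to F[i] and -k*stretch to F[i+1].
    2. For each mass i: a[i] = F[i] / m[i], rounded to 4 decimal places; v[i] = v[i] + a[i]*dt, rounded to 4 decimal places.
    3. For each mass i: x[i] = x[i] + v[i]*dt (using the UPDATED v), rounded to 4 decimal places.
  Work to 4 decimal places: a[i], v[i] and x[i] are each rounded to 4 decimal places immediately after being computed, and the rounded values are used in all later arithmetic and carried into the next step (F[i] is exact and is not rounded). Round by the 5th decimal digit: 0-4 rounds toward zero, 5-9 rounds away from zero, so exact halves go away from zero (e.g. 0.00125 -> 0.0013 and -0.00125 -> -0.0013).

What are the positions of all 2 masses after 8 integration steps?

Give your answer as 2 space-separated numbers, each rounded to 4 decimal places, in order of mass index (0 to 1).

Step 0: x=[7.0000 8.0000] v=[0.0000 0.0000]
Step 1: x=[3.0000 10.0000] v=[-8.0000 4.0000]
Step 2: x=[1.0000 11.0000] v=[-4.0000 2.0000]
Step 3: x=[4.0000 9.5000] v=[6.0000 -3.0000]
Step 4: x=[7.5000 7.7500] v=[7.0000 -3.5000]
Step 5: x=[6.2500 8.3750] v=[-2.5000 1.2500]
Step 6: x=[2.1250 10.4375] v=[-8.2500 4.1250]
Step 7: x=[1.3125 10.8438] v=[-1.6250 0.8125]
Step 8: x=[5.0313 8.9844] v=[7.4376 -3.7188]

Answer: 5.0313 8.9844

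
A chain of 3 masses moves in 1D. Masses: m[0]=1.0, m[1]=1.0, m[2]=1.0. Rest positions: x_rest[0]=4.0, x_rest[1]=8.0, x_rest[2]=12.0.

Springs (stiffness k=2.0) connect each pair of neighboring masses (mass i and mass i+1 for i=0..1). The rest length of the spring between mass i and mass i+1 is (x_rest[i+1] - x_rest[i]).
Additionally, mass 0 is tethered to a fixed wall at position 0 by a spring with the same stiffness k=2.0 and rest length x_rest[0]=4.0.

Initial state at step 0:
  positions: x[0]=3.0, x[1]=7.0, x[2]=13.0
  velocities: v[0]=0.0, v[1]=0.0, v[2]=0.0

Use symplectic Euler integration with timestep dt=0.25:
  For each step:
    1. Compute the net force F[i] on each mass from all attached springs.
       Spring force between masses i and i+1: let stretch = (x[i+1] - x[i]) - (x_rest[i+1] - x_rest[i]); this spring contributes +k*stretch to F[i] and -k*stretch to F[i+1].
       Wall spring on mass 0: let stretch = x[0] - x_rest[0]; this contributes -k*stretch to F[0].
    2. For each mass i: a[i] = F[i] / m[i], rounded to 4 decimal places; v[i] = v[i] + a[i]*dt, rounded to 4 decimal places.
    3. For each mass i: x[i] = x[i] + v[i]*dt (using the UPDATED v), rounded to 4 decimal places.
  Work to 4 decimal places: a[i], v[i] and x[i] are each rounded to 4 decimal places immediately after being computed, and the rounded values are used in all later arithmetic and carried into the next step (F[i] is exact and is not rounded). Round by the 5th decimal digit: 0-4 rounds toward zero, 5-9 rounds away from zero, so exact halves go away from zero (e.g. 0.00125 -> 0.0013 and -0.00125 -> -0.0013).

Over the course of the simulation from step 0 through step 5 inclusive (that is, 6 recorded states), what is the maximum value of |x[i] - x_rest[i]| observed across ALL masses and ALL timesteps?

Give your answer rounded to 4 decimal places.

Step 0: x=[3.0000 7.0000 13.0000] v=[0.0000 0.0000 0.0000]
Step 1: x=[3.1250 7.2500 12.7500] v=[0.5000 1.0000 -1.0000]
Step 2: x=[3.3750 7.6719 12.3125] v=[1.0000 1.6875 -1.7500]
Step 3: x=[3.7403 8.1368 11.7949] v=[1.4610 1.8594 -2.0703]
Step 4: x=[4.1876 8.5094 11.3201] v=[1.7891 1.4902 -1.8994]
Step 5: x=[4.6517 8.6931 10.9939] v=[1.8562 0.7347 -1.3048]
Max displacement = 1.0061

Answer: 1.0061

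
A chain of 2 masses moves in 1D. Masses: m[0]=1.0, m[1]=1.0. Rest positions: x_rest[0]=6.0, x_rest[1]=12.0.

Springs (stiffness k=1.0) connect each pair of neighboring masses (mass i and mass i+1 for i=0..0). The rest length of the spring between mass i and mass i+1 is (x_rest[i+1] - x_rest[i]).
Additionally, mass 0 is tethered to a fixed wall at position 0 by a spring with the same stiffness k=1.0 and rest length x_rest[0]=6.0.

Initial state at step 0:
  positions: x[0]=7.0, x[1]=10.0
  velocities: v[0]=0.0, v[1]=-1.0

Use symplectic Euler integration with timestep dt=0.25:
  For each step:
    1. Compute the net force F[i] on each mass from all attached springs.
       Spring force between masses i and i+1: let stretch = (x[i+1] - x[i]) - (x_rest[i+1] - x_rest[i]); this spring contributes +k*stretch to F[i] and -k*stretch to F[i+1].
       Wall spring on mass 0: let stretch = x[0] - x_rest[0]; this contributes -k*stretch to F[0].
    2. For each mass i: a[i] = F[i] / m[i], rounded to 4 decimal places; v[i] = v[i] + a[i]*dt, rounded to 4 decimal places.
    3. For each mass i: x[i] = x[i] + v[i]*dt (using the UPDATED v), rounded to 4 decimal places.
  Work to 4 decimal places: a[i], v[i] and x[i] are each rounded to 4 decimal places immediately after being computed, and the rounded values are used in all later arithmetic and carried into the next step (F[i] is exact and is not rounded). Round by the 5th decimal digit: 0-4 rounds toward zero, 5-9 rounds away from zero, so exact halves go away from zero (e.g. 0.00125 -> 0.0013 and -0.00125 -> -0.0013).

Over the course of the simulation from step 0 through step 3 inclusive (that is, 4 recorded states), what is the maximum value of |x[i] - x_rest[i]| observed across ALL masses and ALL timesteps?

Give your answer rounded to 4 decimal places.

Step 0: x=[7.0000 10.0000] v=[0.0000 -1.0000]
Step 1: x=[6.7500 9.9375] v=[-1.0000 -0.2500]
Step 2: x=[6.2774 10.0508] v=[-1.8906 0.4531]
Step 3: x=[5.6483 10.3033] v=[-2.5166 1.0098]
Max displacement = 2.0625

Answer: 2.0625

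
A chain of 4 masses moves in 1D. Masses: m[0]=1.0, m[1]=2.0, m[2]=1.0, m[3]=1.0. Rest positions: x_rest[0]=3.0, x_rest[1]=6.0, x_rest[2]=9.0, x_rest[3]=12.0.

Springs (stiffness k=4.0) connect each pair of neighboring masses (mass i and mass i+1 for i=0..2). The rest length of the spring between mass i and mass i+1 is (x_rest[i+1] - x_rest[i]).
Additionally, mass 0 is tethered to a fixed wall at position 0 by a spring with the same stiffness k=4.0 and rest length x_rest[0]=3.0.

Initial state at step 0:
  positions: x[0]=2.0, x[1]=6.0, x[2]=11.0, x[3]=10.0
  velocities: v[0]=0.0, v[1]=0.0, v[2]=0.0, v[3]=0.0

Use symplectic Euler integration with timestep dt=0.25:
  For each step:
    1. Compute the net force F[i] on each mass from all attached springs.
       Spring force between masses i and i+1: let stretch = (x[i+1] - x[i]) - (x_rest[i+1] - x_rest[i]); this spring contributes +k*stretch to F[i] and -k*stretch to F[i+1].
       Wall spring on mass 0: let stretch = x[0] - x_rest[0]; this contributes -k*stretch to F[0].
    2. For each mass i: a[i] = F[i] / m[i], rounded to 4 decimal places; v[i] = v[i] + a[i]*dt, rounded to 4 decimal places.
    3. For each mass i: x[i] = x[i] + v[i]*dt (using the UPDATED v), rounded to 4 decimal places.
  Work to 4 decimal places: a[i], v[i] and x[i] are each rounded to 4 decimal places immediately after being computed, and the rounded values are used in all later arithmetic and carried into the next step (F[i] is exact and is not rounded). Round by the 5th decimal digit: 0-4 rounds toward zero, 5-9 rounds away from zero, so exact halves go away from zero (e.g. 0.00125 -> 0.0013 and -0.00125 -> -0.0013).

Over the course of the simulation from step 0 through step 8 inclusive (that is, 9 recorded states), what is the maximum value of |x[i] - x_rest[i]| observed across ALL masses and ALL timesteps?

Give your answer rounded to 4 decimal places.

Step 0: x=[2.0000 6.0000 11.0000 10.0000] v=[0.0000 0.0000 0.0000 0.0000]
Step 1: x=[2.5000 6.1250 9.5000 11.0000] v=[2.0000 0.5000 -6.0000 4.0000]
Step 2: x=[3.2813 6.2188 7.5313 12.3750] v=[3.1250 0.3750 -7.8750 5.5000]
Step 3: x=[3.9766 6.1094 6.4454 13.2891] v=[2.7812 -0.4375 -4.3438 3.6563]
Step 4: x=[4.2110 5.7754 6.9864 13.2423] v=[0.9374 -1.3359 2.1639 -0.1874]
Step 5: x=[3.7837 5.3973 8.7886 12.3815] v=[-1.7092 -1.5126 7.2088 -3.4433]
Step 6: x=[2.8139 5.2414 10.6412 11.3725] v=[-3.8793 -0.6238 7.4104 -4.0362]
Step 7: x=[1.7475 5.4570 11.3267 10.9306] v=[-4.2657 0.8624 2.7419 -1.7675]
Step 8: x=[1.1716 5.9426 10.4457 11.3378] v=[-2.3037 1.9425 -3.5239 1.6286]
Max displacement = 2.5546

Answer: 2.5546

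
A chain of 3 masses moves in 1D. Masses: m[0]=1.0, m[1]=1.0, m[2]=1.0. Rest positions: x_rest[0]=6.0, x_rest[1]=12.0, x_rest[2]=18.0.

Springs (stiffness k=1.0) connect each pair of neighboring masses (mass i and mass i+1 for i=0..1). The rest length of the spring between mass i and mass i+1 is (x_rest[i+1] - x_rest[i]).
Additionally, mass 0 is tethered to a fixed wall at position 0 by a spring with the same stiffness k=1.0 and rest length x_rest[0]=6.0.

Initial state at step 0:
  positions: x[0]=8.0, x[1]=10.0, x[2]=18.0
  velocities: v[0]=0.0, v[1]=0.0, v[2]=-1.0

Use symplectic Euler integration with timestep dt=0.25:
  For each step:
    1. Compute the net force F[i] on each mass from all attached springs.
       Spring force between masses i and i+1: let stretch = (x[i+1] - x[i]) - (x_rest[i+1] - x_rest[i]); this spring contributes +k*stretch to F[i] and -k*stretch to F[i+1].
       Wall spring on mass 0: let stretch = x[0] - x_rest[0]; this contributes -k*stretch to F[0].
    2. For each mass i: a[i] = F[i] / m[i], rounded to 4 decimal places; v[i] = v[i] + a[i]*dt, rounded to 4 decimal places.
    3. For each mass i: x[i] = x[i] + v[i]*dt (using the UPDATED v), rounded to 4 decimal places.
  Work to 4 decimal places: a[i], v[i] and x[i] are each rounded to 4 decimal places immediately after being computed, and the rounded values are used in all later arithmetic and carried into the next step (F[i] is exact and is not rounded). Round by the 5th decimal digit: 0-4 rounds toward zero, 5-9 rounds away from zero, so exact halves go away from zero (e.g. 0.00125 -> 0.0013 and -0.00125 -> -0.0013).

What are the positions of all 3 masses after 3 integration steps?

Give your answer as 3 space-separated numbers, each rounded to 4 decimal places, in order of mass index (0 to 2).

Answer: 6.0869 11.8160 16.7100

Derivation:
Step 0: x=[8.0000 10.0000 18.0000] v=[0.0000 0.0000 -1.0000]
Step 1: x=[7.6250 10.3750 17.6250] v=[-1.5000 1.5000 -1.5000]
Step 2: x=[6.9453 11.0313 17.1719] v=[-2.7188 2.6250 -1.8125]
Step 3: x=[6.0869 11.8160 16.7100] v=[-3.4336 3.1387 -1.8477]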